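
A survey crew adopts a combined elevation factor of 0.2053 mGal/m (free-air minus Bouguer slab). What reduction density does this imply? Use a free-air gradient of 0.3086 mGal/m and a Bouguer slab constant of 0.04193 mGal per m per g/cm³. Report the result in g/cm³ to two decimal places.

2.46

0.2053 = 0.3086 − 0.04193 × ρ
ρ = (0.3086 − 0.2053) / 0.04193 = 2.46 g/cm³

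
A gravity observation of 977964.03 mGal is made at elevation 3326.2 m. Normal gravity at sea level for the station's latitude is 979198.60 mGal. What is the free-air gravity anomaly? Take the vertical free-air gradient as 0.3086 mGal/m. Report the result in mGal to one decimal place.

-208.1

Free-air correction = 0.3086 × 3326.2 = 1026.47 mGal
Free-air anomaly = 977964.03 − 979198.60 + (1026.47) = -208.10 mGal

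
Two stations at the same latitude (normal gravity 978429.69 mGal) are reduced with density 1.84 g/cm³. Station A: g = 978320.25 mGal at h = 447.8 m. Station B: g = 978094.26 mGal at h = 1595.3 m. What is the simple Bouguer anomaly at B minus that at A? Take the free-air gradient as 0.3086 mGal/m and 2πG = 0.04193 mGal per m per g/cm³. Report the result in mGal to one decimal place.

39.6

Δg_SB(A) = 978320.25 − 978429.69 + 0.3086×447.8 − 0.04193×1.84×447.8 = -5.80 mGal
Δg_SB(B) = 978094.26 − 978429.69 + 0.3086×1595.3 − 0.04193×1.84×1595.3 = 33.80 mGal
Difference = 33.80 − (-5.80) = 39.60 mGal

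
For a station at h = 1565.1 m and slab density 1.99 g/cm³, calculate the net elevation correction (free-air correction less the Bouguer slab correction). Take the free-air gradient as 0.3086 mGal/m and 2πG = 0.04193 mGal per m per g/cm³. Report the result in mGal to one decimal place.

Combined gradient = 0.3086 − 0.04193 × 1.99 = 0.2251593 mGal/m
Combined elevation correction = 0.2251593 × 1565.1 = 352.4 mGal

352.4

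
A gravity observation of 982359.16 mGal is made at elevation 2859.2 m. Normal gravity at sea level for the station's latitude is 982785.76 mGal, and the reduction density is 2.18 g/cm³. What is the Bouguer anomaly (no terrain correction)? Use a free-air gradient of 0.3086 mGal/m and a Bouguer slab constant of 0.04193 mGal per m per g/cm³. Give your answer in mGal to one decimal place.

194.4

Free-air correction = 0.3086 × 2859.2 = 882.35 mGal
Free-air anomaly = 982359.16 − 982785.76 + (882.35) = 455.75 mGal
Bouguer slab correction = 0.04193 × 2.18 × 2859.2 = 261.35 mGal
Simple Bouguer anomaly = 455.75 − (261.35) = 194.40 mGal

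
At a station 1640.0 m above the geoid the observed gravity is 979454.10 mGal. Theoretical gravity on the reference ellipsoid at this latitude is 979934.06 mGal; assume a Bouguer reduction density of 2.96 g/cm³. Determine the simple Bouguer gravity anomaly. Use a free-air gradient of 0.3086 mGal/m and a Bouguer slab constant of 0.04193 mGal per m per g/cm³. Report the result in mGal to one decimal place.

-177.4

Free-air correction = 0.3086 × 1640.0 = 506.10 mGal
Free-air anomaly = 979454.10 − 979934.06 + (506.10) = 26.14 mGal
Bouguer slab correction = 0.04193 × 2.96 × 1640.0 = 203.54 mGal
Simple Bouguer anomaly = 26.14 − (203.54) = -177.40 mGal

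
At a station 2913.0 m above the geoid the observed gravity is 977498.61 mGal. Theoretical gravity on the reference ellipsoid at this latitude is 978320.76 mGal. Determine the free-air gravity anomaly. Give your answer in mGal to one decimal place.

76.8

Free-air correction = 0.3086 × 2913.0 = 898.95 mGal
Free-air anomaly = 977498.61 − 978320.76 + (898.95) = 76.80 mGal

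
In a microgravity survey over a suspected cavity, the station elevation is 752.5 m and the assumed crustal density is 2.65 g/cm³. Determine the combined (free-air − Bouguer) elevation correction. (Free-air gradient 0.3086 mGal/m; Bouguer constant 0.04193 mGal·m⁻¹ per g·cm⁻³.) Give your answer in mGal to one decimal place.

Combined gradient = 0.3086 − 0.04193 × 2.65 = 0.1974855 mGal/m
Combined elevation correction = 0.1974855 × 752.5 = 148.6 mGal

148.6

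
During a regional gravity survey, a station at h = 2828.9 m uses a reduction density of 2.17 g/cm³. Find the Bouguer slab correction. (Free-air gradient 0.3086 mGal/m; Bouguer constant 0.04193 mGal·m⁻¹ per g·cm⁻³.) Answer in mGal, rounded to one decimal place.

Bouguer slab correction = 0.04193 × 2.17 × 2828.9 = 257.4 mGal

257.4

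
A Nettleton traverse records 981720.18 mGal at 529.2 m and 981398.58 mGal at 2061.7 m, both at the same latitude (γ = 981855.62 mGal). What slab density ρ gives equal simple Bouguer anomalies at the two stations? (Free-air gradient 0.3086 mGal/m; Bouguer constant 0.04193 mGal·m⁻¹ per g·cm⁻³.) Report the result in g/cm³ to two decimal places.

Δg_obs = 981398.58 − 981720.18 = -321.60 mGal over Δh = 2061.7 − 529.2 = 1532.5 m
Equal Bouguer anomalies ⇒ Δg_obs + (0.3086 − 0.04193ρ)·Δh = 0
0.3086 − 0.04193ρ = −Δg_obs/Δh = 0.20985
ρ = (0.3086 − 0.20985) / 0.04193 = 2.36 g/cm³

2.36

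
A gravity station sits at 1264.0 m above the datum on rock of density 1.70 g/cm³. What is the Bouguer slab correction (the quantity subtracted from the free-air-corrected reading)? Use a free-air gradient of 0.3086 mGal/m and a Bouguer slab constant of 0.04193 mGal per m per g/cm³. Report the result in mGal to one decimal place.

90.1

Bouguer slab correction = 0.04193 × 1.70 × 1264.0 = 90.1 mGal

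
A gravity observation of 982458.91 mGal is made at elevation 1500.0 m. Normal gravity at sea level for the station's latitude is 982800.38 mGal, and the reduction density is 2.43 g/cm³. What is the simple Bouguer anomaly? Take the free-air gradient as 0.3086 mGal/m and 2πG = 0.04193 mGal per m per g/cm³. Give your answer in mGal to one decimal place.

Free-air correction = 0.3086 × 1500.0 = 462.90 mGal
Free-air anomaly = 982458.91 − 982800.38 + (462.90) = 121.43 mGal
Bouguer slab correction = 0.04193 × 2.43 × 1500.0 = 152.83 mGal
Simple Bouguer anomaly = 121.43 − (152.83) = -31.40 mGal

-31.4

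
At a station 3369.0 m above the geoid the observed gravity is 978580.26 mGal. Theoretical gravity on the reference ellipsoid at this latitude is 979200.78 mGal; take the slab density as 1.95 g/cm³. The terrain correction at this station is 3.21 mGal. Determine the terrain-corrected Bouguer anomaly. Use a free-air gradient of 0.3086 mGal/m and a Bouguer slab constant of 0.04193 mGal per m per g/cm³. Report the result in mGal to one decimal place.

146.9

Free-air correction = 0.3086 × 3369.0 = 1039.67 mGal
Free-air anomaly = 978580.26 − 979200.78 + (1039.67) = 419.15 mGal
Bouguer slab correction = 0.04193 × 1.95 × 3369.0 = 275.46 mGal
Simple Bouguer anomaly = 419.15 − (275.46) = 143.69 mGal
Complete Bouguer anomaly = 143.69 + 3.21 = 146.90 mGal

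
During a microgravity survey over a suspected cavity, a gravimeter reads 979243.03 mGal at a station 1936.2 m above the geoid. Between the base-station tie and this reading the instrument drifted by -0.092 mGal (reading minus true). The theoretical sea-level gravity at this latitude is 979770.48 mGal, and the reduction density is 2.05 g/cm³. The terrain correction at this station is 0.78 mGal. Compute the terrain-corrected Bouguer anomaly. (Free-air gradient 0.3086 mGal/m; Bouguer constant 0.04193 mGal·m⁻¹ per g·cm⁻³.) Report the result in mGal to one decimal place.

-95.5

Drift-corrected reading = 979243.03 − (-0.092) = 979243.122 mGal
Free-air correction = 0.3086 × 1936.2 = 597.51 mGal
Free-air anomaly = 979243.122 − 979770.48 + (597.51) = 70.152 mGal
Bouguer slab correction = 0.04193 × 2.05 × 1936.2 = 166.43 mGal
Simple Bouguer anomaly = 70.152 − (166.43) = -96.278 mGal
Complete Bouguer anomaly = -96.278 + 0.78 = -95.498 mGal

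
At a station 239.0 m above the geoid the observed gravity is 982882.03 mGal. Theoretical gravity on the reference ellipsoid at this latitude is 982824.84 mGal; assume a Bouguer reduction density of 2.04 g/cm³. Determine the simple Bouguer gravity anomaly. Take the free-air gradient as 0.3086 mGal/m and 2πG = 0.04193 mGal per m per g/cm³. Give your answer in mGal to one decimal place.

110.5

Free-air correction = 0.3086 × 239.0 = 73.76 mGal
Free-air anomaly = 982882.03 − 982824.84 + (73.76) = 130.95 mGal
Bouguer slab correction = 0.04193 × 2.04 × 239.0 = 20.44 mGal
Simple Bouguer anomaly = 130.95 − (20.44) = 110.51 mGal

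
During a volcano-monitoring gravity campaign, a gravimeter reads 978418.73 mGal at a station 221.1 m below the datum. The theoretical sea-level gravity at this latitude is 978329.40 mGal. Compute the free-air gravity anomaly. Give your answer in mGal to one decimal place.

21.1

Free-air correction = 0.3086 × -221.1 = -68.23 mGal
Free-air anomaly = 978418.73 − 978329.40 + (-68.23) = 21.10 mGal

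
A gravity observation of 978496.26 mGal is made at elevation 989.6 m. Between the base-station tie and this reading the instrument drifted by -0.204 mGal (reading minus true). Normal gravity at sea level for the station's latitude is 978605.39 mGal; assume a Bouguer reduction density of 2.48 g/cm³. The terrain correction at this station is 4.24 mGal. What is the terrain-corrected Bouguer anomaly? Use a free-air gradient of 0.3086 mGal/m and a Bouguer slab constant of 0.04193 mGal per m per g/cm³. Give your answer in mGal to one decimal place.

97.8

Drift-corrected reading = 978496.26 − (-0.204) = 978496.464 mGal
Free-air correction = 0.3086 × 989.6 = 305.39 mGal
Free-air anomaly = 978496.464 − 978605.39 + (305.39) = 196.464 mGal
Bouguer slab correction = 0.04193 × 2.48 × 989.6 = 102.90 mGal
Simple Bouguer anomaly = 196.464 − (102.90) = 93.564 mGal
Complete Bouguer anomaly = 93.564 + 4.24 = 97.804 mGal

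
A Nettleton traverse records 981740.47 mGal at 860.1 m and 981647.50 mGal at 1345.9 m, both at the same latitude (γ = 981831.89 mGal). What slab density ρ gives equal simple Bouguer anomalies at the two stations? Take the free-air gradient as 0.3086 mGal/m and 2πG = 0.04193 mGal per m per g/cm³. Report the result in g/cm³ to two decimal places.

2.80

Δg_obs = 981647.50 − 981740.47 = -92.97 mGal over Δh = 1345.9 − 860.1 = 485.8 m
Equal Bouguer anomalies ⇒ Δg_obs + (0.3086 − 0.04193ρ)·Δh = 0
0.3086 − 0.04193ρ = −Δg_obs/Δh = 0.19138
ρ = (0.3086 − 0.19138) / 0.04193 = 2.80 g/cm³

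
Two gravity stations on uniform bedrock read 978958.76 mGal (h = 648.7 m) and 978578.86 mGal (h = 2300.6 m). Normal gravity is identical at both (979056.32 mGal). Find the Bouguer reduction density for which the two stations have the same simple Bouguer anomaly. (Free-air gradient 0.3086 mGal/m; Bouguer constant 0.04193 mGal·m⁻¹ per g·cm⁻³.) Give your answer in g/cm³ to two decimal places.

1.88

Δg_obs = 978578.86 − 978958.76 = -379.90 mGal over Δh = 2300.6 − 648.7 = 1651.9 m
Equal Bouguer anomalies ⇒ Δg_obs + (0.3086 − 0.04193ρ)·Δh = 0
0.3086 − 0.04193ρ = −Δg_obs/Δh = 0.22998
ρ = (0.3086 − 0.22998) / 0.04193 = 1.88 g/cm³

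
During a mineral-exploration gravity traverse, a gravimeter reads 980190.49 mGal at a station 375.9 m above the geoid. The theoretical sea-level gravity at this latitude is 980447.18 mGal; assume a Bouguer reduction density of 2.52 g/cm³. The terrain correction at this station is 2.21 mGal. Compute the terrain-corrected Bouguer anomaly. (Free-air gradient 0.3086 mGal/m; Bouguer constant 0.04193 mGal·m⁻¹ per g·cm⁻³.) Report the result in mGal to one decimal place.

-178.2

Free-air correction = 0.3086 × 375.9 = 116.00 mGal
Free-air anomaly = 980190.49 − 980447.18 + (116.00) = -140.69 mGal
Bouguer slab correction = 0.04193 × 2.52 × 375.9 = 39.72 mGal
Simple Bouguer anomaly = -140.69 − (39.72) = -180.41 mGal
Complete Bouguer anomaly = -180.41 + 2.21 = -178.20 mGal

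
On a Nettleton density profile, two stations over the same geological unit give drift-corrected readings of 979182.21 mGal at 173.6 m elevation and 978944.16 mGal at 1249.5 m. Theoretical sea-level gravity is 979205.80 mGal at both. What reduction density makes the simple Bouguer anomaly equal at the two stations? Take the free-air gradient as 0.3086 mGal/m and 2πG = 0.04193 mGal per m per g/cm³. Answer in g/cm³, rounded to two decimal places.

2.08

Δg_obs = 978944.16 − 979182.21 = -238.05 mGal over Δh = 1249.5 − 173.6 = 1075.9 m
Equal Bouguer anomalies ⇒ Δg_obs + (0.3086 − 0.04193ρ)·Δh = 0
0.3086 − 0.04193ρ = −Δg_obs/Δh = 0.22126
ρ = (0.3086 − 0.22126) / 0.04193 = 2.08 g/cm³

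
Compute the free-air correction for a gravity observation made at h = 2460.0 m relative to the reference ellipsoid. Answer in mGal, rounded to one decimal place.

Free-air correction = 0.3086 × 2460.0 = 759.2 mGal

759.2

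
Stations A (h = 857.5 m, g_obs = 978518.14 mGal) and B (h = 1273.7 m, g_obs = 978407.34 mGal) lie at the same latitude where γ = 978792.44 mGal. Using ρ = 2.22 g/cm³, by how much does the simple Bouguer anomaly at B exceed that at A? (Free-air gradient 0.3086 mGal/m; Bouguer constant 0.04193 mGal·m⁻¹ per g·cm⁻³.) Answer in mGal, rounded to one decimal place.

Δg_SB(A) = 978518.14 − 978792.44 + 0.3086×857.5 − 0.04193×2.22×857.5 = -89.50 mGal
Δg_SB(B) = 978407.34 − 978792.44 + 0.3086×1273.7 − 0.04193×2.22×1273.7 = -110.60 mGal
Difference = -110.60 − (-89.50) = -21.10 mGal

-21.1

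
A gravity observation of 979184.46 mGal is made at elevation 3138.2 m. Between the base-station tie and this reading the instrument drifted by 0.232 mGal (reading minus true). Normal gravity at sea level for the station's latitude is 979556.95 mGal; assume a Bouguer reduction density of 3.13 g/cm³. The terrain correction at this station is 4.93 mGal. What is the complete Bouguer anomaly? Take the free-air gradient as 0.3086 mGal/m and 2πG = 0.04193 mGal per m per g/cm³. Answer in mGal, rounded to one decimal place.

188.8

Drift-corrected reading = 979184.46 − (0.232) = 979184.228 mGal
Free-air correction = 0.3086 × 3138.2 = 968.45 mGal
Free-air anomaly = 979184.228 − 979556.95 + (968.45) = 595.728 mGal
Bouguer slab correction = 0.04193 × 3.13 × 3138.2 = 411.86 mGal
Simple Bouguer anomaly = 595.728 − (411.86) = 183.868 mGal
Complete Bouguer anomaly = 183.868 + 4.93 = 188.798 mGal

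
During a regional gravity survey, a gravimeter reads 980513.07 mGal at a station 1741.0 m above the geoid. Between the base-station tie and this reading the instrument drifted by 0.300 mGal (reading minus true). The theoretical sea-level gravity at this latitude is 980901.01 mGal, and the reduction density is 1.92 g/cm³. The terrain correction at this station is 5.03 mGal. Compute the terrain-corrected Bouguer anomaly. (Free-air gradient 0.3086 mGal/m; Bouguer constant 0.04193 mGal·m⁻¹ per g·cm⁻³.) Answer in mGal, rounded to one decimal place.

13.9

Drift-corrected reading = 980513.07 − (0.300) = 980512.770 mGal
Free-air correction = 0.3086 × 1741.0 = 537.27 mGal
Free-air anomaly = 980512.770 − 980901.01 + (537.27) = 149.030 mGal
Bouguer slab correction = 0.04193 × 1.92 × 1741.0 = 140.16 mGal
Simple Bouguer anomaly = 149.030 − (140.16) = 8.870 mGal
Complete Bouguer anomaly = 8.870 + 5.03 = 13.900 mGal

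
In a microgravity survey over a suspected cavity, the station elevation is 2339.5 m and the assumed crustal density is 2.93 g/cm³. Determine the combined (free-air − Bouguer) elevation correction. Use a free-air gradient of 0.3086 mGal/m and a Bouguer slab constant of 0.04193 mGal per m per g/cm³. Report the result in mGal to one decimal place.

434.6

Combined gradient = 0.3086 − 0.04193 × 2.93 = 0.1857451 mGal/m
Combined elevation correction = 0.1857451 × 2339.5 = 434.6 mGal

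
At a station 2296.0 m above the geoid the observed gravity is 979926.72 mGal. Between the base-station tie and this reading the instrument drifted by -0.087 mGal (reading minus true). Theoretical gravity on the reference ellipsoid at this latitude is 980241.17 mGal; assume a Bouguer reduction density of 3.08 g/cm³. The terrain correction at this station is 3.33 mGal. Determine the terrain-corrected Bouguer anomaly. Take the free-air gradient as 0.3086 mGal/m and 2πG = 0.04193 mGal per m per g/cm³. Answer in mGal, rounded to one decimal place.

Drift-corrected reading = 979926.72 − (-0.087) = 979926.807 mGal
Free-air correction = 0.3086 × 2296.0 = 708.55 mGal
Free-air anomaly = 979926.807 − 980241.17 + (708.55) = 394.187 mGal
Bouguer slab correction = 0.04193 × 3.08 × 2296.0 = 296.52 mGal
Simple Bouguer anomaly = 394.187 − (296.52) = 97.667 mGal
Complete Bouguer anomaly = 97.667 + 3.33 = 100.997 mGal

101.0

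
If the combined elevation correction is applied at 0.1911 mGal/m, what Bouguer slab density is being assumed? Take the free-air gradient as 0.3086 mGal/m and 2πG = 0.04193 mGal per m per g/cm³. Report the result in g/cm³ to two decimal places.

0.1911 = 0.3086 − 0.04193 × ρ
ρ = (0.3086 − 0.1911) / 0.04193 = 2.80 g/cm³

2.80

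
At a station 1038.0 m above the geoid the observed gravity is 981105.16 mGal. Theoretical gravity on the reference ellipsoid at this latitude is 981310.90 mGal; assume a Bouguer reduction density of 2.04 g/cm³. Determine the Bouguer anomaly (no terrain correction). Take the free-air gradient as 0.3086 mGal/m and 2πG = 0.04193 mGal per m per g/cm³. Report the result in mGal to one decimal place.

25.8

Free-air correction = 0.3086 × 1038.0 = 320.33 mGal
Free-air anomaly = 981105.16 − 981310.90 + (320.33) = 114.59 mGal
Bouguer slab correction = 0.04193 × 2.04 × 1038.0 = 88.79 mGal
Simple Bouguer anomaly = 114.59 − (88.79) = 25.80 mGal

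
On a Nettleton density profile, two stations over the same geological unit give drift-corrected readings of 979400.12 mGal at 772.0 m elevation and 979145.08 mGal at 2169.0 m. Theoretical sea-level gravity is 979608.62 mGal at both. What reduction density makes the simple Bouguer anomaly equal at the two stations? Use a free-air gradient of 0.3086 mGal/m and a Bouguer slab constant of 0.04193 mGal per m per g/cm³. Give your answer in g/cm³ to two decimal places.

Δg_obs = 979145.08 − 979400.12 = -255.04 mGal over Δh = 2169.0 − 772.0 = 1397.0 m
Equal Bouguer anomalies ⇒ Δg_obs + (0.3086 − 0.04193ρ)·Δh = 0
0.3086 − 0.04193ρ = −Δg_obs/Δh = 0.18256
ρ = (0.3086 − 0.18256) / 0.04193 = 3.01 g/cm³

3.01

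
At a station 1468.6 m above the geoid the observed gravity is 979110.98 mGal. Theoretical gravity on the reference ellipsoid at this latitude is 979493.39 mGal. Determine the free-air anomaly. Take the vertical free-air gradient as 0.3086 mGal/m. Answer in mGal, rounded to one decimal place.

Free-air correction = 0.3086 × 1468.6 = 453.21 mGal
Free-air anomaly = 979110.98 − 979493.39 + (453.21) = 70.80 mGal

70.8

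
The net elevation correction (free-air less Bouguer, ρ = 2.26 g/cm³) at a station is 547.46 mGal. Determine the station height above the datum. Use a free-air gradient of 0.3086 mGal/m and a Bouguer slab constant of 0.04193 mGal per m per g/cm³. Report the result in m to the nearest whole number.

2560

Combined gradient = 0.3086 − 0.04193 × 2.26 = 0.2138382 mGal/m
h = 547.46 / 0.2138382 = 2560.16 m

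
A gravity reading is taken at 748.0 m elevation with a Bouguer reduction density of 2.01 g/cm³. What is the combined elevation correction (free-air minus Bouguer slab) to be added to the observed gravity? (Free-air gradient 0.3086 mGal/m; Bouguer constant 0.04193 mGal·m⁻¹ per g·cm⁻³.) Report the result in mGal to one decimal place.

Combined gradient = 0.3086 − 0.04193 × 2.01 = 0.2243207 mGal/m
Combined elevation correction = 0.2243207 × 748.0 = 167.8 mGal

167.8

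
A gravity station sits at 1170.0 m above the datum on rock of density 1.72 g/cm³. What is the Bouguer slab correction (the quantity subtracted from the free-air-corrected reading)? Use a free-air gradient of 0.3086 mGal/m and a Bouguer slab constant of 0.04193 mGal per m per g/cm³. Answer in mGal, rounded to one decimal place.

Bouguer slab correction = 0.04193 × 1.72 × 1170.0 = 84.4 mGal

84.4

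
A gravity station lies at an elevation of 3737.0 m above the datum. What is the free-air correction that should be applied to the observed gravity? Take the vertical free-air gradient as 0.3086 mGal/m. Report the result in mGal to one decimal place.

Free-air correction = 0.3086 × 3737.0 = 1153.2 mGal

1153.2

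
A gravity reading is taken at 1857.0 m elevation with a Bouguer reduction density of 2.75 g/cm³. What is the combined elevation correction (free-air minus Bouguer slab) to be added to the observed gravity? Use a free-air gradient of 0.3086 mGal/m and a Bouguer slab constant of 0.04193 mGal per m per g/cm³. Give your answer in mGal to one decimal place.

358.9

Combined gradient = 0.3086 − 0.04193 × 2.75 = 0.1932925 mGal/m
Combined elevation correction = 0.1932925 × 1857.0 = 358.9 mGal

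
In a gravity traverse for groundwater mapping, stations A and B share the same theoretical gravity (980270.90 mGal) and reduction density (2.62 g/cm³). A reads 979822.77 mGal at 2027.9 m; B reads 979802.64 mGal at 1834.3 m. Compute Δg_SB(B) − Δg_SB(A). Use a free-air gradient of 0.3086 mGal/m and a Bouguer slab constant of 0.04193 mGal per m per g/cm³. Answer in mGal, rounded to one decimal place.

Δg_SB(A) = 979822.77 − 980270.90 + 0.3086×2027.9 − 0.04193×2.62×2027.9 = -45.10 mGal
Δg_SB(B) = 979802.64 − 980270.90 + 0.3086×1834.3 − 0.04193×2.62×1834.3 = -103.70 mGal
Difference = -103.70 − (-45.10) = -58.60 mGal

-58.6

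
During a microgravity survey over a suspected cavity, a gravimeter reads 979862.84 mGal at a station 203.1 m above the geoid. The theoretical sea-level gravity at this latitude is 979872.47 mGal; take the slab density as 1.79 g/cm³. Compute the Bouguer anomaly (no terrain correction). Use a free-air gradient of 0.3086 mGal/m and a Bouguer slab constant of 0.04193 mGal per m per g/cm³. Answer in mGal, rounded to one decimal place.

37.8

Free-air correction = 0.3086 × 203.1 = 62.68 mGal
Free-air anomaly = 979862.84 − 979872.47 + (62.68) = 53.05 mGal
Bouguer slab correction = 0.04193 × 1.79 × 203.1 = 15.24 mGal
Simple Bouguer anomaly = 53.05 − (15.24) = 37.81 mGal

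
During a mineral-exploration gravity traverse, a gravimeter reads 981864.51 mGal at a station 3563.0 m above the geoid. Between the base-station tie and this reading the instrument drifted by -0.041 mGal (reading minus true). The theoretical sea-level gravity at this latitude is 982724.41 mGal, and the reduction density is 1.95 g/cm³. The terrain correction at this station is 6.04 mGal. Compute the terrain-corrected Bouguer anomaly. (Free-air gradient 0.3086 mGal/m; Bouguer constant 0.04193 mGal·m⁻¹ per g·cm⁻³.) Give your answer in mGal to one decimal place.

Drift-corrected reading = 981864.51 − (-0.041) = 981864.551 mGal
Free-air correction = 0.3086 × 3563.0 = 1099.54 mGal
Free-air anomaly = 981864.551 − 982724.41 + (1099.54) = 239.681 mGal
Bouguer slab correction = 0.04193 × 1.95 × 3563.0 = 291.32 mGal
Simple Bouguer anomaly = 239.681 − (291.32) = -51.639 mGal
Complete Bouguer anomaly = -51.639 + 6.04 = -45.599 mGal

-45.6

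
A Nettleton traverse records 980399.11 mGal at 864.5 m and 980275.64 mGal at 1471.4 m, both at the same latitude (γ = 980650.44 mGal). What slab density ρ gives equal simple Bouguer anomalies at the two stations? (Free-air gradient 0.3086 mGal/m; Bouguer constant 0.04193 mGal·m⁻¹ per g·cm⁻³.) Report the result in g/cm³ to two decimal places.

2.51

Δg_obs = 980275.64 − 980399.11 = -123.47 mGal over Δh = 1471.4 − 864.5 = 606.9 m
Equal Bouguer anomalies ⇒ Δg_obs + (0.3086 − 0.04193ρ)·Δh = 0
0.3086 − 0.04193ρ = −Δg_obs/Δh = 0.20344
ρ = (0.3086 − 0.20344) / 0.04193 = 2.51 g/cm³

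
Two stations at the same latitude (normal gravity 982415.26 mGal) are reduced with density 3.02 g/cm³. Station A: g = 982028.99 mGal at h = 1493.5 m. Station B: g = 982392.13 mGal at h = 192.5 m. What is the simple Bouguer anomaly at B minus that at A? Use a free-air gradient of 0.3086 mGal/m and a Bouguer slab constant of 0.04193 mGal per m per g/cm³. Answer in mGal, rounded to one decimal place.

126.4

Δg_SB(A) = 982028.99 − 982415.26 + 0.3086×1493.5 − 0.04193×3.02×1493.5 = -114.50 mGal
Δg_SB(B) = 982392.13 − 982415.26 + 0.3086×192.5 − 0.04193×3.02×192.5 = 11.90 mGal
Difference = 11.90 − (-114.50) = 126.40 mGal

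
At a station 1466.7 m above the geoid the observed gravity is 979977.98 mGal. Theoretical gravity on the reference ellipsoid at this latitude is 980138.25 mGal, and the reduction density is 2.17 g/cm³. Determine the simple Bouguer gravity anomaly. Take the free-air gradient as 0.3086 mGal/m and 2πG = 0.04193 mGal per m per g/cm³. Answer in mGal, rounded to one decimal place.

Free-air correction = 0.3086 × 1466.7 = 452.62 mGal
Free-air anomaly = 979977.98 − 980138.25 + (452.62) = 292.35 mGal
Bouguer slab correction = 0.04193 × 2.17 × 1466.7 = 133.45 mGal
Simple Bouguer anomaly = 292.35 − (133.45) = 158.90 mGal

158.9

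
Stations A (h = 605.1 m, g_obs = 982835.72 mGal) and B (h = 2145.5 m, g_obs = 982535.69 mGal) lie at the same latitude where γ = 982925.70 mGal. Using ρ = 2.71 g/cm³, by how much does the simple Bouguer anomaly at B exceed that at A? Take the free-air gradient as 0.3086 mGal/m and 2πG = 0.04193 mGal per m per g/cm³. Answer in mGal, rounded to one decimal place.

Δg_SB(A) = 982835.72 − 982925.70 + 0.3086×605.1 − 0.04193×2.71×605.1 = 28.00 mGal
Δg_SB(B) = 982535.69 − 982925.70 + 0.3086×2145.5 − 0.04193×2.71×2145.5 = 28.30 mGal
Difference = 28.30 − (28.00) = 0.30 mGal

0.3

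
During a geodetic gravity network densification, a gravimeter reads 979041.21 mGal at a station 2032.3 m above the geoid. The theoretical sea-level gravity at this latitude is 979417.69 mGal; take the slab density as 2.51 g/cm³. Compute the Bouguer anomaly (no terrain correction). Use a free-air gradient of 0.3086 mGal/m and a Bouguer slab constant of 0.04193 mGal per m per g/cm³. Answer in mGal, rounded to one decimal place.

36.8

Free-air correction = 0.3086 × 2032.3 = 627.17 mGal
Free-air anomaly = 979041.21 − 979417.69 + (627.17) = 250.69 mGal
Bouguer slab correction = 0.04193 × 2.51 × 2032.3 = 213.89 mGal
Simple Bouguer anomaly = 250.69 − (213.89) = 36.80 mGal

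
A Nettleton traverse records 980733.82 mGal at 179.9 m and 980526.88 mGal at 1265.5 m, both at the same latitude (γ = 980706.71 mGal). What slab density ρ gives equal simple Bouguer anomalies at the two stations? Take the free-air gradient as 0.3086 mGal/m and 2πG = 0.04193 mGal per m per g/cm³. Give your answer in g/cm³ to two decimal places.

2.81

Δg_obs = 980526.88 − 980733.82 = -206.94 mGal over Δh = 1265.5 − 179.9 = 1085.6 m
Equal Bouguer anomalies ⇒ Δg_obs + (0.3086 − 0.04193ρ)·Δh = 0
0.3086 − 0.04193ρ = −Δg_obs/Δh = 0.19062
ρ = (0.3086 − 0.19062) / 0.04193 = 2.81 g/cm³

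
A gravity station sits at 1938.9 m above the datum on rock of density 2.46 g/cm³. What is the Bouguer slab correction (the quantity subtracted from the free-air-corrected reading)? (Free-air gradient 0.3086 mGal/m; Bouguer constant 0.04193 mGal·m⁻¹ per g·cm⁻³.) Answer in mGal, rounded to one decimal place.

Bouguer slab correction = 0.04193 × 2.46 × 1938.9 = 200.0 mGal

200.0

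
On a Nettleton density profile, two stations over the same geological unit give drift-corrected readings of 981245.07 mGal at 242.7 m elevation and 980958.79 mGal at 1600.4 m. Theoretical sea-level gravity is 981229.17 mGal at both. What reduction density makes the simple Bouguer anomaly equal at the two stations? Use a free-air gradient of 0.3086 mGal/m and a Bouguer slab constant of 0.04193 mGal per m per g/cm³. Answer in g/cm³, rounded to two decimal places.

Δg_obs = 980958.79 − 981245.07 = -286.28 mGal over Δh = 1600.4 − 242.7 = 1357.7 m
Equal Bouguer anomalies ⇒ Δg_obs + (0.3086 − 0.04193ρ)·Δh = 0
0.3086 − 0.04193ρ = −Δg_obs/Δh = 0.21086
ρ = (0.3086 − 0.21086) / 0.04193 = 2.33 g/cm³

2.33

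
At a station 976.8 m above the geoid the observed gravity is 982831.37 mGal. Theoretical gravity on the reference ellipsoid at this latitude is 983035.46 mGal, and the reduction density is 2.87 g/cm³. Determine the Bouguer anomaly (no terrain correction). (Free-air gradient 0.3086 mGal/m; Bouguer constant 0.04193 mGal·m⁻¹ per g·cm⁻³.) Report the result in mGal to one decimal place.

Free-air correction = 0.3086 × 976.8 = 301.44 mGal
Free-air anomaly = 982831.37 − 983035.46 + (301.44) = 97.35 mGal
Bouguer slab correction = 0.04193 × 2.87 × 976.8 = 117.55 mGal
Simple Bouguer anomaly = 97.35 − (117.55) = -20.20 mGal

-20.2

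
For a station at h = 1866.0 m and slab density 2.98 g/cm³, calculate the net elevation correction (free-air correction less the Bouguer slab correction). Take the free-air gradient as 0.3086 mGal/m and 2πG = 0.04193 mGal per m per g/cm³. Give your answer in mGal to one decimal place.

Combined gradient = 0.3086 − 0.04193 × 2.98 = 0.1836486 mGal/m
Combined elevation correction = 0.1836486 × 1866.0 = 342.7 mGal

342.7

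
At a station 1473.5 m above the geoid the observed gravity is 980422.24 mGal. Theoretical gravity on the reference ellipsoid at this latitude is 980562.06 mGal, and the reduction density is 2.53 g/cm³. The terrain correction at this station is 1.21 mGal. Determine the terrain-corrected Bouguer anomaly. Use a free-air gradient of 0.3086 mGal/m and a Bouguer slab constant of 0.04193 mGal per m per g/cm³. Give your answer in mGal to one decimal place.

159.8

Free-air correction = 0.3086 × 1473.5 = 454.72 mGal
Free-air anomaly = 980422.24 − 980562.06 + (454.72) = 314.90 mGal
Bouguer slab correction = 0.04193 × 2.53 × 1473.5 = 156.31 mGal
Simple Bouguer anomaly = 314.90 − (156.31) = 158.59 mGal
Complete Bouguer anomaly = 158.59 + 1.21 = 159.80 mGal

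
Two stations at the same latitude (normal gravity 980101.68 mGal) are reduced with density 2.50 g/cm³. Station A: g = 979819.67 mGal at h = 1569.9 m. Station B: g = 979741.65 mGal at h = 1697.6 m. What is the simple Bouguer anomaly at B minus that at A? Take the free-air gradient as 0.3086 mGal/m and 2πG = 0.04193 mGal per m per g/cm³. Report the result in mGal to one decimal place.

-52.0

Δg_SB(A) = 979819.67 − 980101.68 + 0.3086×1569.9 − 0.04193×2.50×1569.9 = 37.90 mGal
Δg_SB(B) = 979741.65 − 980101.68 + 0.3086×1697.6 − 0.04193×2.50×1697.6 = -14.10 mGal
Difference = -14.10 − (37.90) = -52.00 mGal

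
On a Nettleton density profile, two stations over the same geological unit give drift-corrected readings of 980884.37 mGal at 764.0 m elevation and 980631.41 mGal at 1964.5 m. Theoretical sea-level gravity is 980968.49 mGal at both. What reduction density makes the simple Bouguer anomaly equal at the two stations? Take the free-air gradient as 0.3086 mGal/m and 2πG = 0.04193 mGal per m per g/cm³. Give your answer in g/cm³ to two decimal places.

Δg_obs = 980631.41 − 980884.37 = -252.96 mGal over Δh = 1964.5 − 764.0 = 1200.5 m
Equal Bouguer anomalies ⇒ Δg_obs + (0.3086 − 0.04193ρ)·Δh = 0
0.3086 − 0.04193ρ = −Δg_obs/Δh = 0.21071
ρ = (0.3086 − 0.21071) / 0.04193 = 2.33 g/cm³

2.33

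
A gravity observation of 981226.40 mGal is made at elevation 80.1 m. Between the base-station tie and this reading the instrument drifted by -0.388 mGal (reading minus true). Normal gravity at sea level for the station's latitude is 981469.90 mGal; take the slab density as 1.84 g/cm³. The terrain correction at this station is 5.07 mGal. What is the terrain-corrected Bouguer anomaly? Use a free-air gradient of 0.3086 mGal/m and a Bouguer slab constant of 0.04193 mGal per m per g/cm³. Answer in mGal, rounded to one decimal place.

-219.5

Drift-corrected reading = 981226.40 − (-0.388) = 981226.788 mGal
Free-air correction = 0.3086 × 80.1 = 24.72 mGal
Free-air anomaly = 981226.788 − 981469.90 + (24.72) = -218.392 mGal
Bouguer slab correction = 0.04193 × 1.84 × 80.1 = 6.18 mGal
Simple Bouguer anomaly = -218.392 − (6.18) = -224.572 mGal
Complete Bouguer anomaly = -224.572 + 5.07 = -219.502 mGal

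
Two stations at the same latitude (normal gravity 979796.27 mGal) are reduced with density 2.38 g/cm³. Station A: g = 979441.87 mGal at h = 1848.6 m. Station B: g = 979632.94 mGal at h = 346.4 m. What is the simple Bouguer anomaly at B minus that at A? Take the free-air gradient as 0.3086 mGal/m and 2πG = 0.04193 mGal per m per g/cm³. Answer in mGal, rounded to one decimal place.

-122.6

Δg_SB(A) = 979441.87 − 979796.27 + 0.3086×1848.6 − 0.04193×2.38×1848.6 = 31.60 mGal
Δg_SB(B) = 979632.94 − 979796.27 + 0.3086×346.4 − 0.04193×2.38×346.4 = -91.00 mGal
Difference = -91.00 − (31.60) = -122.60 mGal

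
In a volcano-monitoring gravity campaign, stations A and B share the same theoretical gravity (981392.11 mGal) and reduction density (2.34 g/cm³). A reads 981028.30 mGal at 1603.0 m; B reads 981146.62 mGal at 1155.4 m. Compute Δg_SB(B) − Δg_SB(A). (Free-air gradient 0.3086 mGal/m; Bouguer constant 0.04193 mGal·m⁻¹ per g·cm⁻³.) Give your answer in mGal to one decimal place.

24.1

Δg_SB(A) = 981028.30 − 981392.11 + 0.3086×1603.0 − 0.04193×2.34×1603.0 = -26.40 mGal
Δg_SB(B) = 981146.62 − 981392.11 + 0.3086×1155.4 − 0.04193×2.34×1155.4 = -2.30 mGal
Difference = -2.30 − (-26.40) = 24.10 mGal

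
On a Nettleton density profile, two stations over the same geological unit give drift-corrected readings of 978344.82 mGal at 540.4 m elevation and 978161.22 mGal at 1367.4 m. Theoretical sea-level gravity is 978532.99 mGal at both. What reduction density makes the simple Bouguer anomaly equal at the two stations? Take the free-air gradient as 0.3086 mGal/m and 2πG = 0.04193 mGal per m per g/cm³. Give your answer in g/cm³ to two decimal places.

2.07

Δg_obs = 978161.22 − 978344.82 = -183.60 mGal over Δh = 1367.4 − 540.4 = 827.0 m
Equal Bouguer anomalies ⇒ Δg_obs + (0.3086 − 0.04193ρ)·Δh = 0
0.3086 − 0.04193ρ = −Δg_obs/Δh = 0.22201
ρ = (0.3086 − 0.22201) / 0.04193 = 2.07 g/cm³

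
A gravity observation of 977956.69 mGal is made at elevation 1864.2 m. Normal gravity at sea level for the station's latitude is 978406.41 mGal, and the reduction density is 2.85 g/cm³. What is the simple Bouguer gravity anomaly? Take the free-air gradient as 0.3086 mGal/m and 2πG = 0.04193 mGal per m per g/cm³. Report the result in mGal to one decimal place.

-97.2

Free-air correction = 0.3086 × 1864.2 = 575.29 mGal
Free-air anomaly = 977956.69 − 978406.41 + (575.29) = 125.57 mGal
Bouguer slab correction = 0.04193 × 2.85 × 1864.2 = 222.77 mGal
Simple Bouguer anomaly = 125.57 − (222.77) = -97.20 mGal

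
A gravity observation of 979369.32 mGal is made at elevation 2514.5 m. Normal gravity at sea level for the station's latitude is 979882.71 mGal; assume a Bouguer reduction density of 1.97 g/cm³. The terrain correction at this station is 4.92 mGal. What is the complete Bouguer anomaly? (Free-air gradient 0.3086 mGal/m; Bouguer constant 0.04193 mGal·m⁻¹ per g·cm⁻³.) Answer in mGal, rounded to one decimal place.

Free-air correction = 0.3086 × 2514.5 = 775.97 mGal
Free-air anomaly = 979369.32 − 979882.71 + (775.97) = 262.58 mGal
Bouguer slab correction = 0.04193 × 1.97 × 2514.5 = 207.70 mGal
Simple Bouguer anomaly = 262.58 − (207.70) = 54.88 mGal
Complete Bouguer anomaly = 54.88 + 4.92 = 59.80 mGal

59.8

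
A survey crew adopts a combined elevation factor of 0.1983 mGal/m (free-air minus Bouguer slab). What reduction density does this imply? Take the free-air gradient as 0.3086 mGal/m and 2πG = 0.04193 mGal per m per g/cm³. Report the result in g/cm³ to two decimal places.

0.1983 = 0.3086 − 0.04193 × ρ
ρ = (0.3086 − 0.1983) / 0.04193 = 2.63 g/cm³

2.63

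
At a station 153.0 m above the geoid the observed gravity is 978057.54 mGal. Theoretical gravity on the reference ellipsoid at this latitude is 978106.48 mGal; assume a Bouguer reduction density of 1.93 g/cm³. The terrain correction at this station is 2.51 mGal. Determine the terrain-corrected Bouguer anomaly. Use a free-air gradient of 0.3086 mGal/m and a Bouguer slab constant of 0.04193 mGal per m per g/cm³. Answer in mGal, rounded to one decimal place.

Free-air correction = 0.3086 × 153.0 = 47.22 mGal
Free-air anomaly = 978057.54 − 978106.48 + (47.22) = -1.72 mGal
Bouguer slab correction = 0.04193 × 1.93 × 153.0 = 12.38 mGal
Simple Bouguer anomaly = -1.72 − (12.38) = -14.10 mGal
Complete Bouguer anomaly = -14.10 + 2.51 = -11.59 mGal

-11.6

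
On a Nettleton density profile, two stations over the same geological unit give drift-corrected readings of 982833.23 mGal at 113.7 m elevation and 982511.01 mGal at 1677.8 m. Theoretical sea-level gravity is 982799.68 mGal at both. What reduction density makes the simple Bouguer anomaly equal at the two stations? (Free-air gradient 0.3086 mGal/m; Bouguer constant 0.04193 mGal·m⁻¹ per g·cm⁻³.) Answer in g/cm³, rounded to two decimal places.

2.45

Δg_obs = 982511.01 − 982833.23 = -322.22 mGal over Δh = 1677.8 − 113.7 = 1564.1 m
Equal Bouguer anomalies ⇒ Δg_obs + (0.3086 − 0.04193ρ)·Δh = 0
0.3086 − 0.04193ρ = −Δg_obs/Δh = 0.20601
ρ = (0.3086 − 0.20601) / 0.04193 = 2.45 g/cm³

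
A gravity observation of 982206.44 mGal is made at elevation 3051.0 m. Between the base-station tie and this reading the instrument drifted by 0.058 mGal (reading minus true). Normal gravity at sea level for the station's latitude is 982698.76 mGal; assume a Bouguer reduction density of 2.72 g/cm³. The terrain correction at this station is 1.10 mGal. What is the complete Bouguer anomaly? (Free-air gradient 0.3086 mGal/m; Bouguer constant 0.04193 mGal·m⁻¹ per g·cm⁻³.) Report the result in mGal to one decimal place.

Drift-corrected reading = 982206.44 − (0.058) = 982206.382 mGal
Free-air correction = 0.3086 × 3051.0 = 941.54 mGal
Free-air anomaly = 982206.382 − 982698.76 + (941.54) = 449.162 mGal
Bouguer slab correction = 0.04193 × 2.72 × 3051.0 = 347.97 mGal
Simple Bouguer anomaly = 449.162 − (347.97) = 101.192 mGal
Complete Bouguer anomaly = 101.192 + 1.10 = 102.292 mGal

102.3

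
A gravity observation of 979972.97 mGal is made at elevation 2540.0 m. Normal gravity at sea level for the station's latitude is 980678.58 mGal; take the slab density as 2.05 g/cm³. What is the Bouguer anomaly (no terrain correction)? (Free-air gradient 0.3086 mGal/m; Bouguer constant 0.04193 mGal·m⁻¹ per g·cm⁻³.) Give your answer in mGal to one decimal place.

Free-air correction = 0.3086 × 2540.0 = 783.84 mGal
Free-air anomaly = 979972.97 − 980678.58 + (783.84) = 78.23 mGal
Bouguer slab correction = 0.04193 × 2.05 × 2540.0 = 218.33 mGal
Simple Bouguer anomaly = 78.23 − (218.33) = -140.10 mGal

-140.1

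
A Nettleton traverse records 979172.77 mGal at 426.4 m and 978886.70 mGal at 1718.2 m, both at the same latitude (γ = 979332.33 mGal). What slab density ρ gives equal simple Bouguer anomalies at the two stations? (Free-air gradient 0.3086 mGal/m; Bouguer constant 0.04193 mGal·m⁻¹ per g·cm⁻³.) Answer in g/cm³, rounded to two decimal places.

Δg_obs = 978886.70 − 979172.77 = -286.07 mGal over Δh = 1718.2 − 426.4 = 1291.8 m
Equal Bouguer anomalies ⇒ Δg_obs + (0.3086 − 0.04193ρ)·Δh = 0
0.3086 − 0.04193ρ = −Δg_obs/Δh = 0.22145
ρ = (0.3086 − 0.22145) / 0.04193 = 2.08 g/cm³

2.08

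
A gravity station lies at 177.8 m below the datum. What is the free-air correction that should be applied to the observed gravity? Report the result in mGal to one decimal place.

-54.9

Free-air correction = 0.3086 × -177.8 = -54.9 mGal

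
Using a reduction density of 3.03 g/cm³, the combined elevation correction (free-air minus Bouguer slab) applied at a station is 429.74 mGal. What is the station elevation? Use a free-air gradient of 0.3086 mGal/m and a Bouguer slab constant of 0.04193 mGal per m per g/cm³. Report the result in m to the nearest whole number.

Combined gradient = 0.3086 − 0.04193 × 3.03 = 0.1815521 mGal/m
h = 429.74 / 0.1815521 = 2367.03 m

2367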